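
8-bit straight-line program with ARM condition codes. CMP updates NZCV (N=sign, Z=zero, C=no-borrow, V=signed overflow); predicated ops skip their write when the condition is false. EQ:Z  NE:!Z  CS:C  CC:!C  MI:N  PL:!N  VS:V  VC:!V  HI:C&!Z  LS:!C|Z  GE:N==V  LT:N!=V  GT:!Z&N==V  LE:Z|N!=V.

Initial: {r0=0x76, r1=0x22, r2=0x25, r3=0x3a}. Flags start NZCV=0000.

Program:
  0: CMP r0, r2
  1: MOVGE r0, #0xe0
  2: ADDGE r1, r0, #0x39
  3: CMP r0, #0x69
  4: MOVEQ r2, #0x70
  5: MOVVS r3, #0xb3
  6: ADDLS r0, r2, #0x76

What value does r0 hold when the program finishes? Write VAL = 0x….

VAL = 0xe0

[0] flags=0010 → (cmp)
[1] flags=0010 GE?T → r0=0xe0
[2] flags=0010 GE?T → r1=0x19
[3] flags=0011 → (cmp)
[4] flags=0011 EQ?F → skip
[5] flags=0011 VS?T → r3=0xb3
[6] flags=0011 LS?F → skip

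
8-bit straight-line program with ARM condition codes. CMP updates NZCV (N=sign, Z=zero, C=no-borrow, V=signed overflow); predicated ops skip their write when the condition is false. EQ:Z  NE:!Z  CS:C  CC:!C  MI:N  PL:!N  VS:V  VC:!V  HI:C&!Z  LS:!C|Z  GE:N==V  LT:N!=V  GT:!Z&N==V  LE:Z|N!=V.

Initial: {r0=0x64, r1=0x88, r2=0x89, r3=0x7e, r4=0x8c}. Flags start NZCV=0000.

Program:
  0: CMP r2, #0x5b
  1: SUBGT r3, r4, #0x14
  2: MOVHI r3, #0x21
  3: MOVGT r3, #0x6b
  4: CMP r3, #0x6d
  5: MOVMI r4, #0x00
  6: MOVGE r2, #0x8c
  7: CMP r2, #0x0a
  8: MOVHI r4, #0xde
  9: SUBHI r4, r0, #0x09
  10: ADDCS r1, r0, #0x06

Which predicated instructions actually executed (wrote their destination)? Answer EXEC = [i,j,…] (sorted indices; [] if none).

EXEC = [2,5,8,9,10]

[0] flags=0011 → (cmp)
[1] flags=0011 GT?F → skip
[2] flags=0011 HI?T → r3=0x21
[3] flags=0011 GT?F → skip
[4] flags=1000 → (cmp)
[5] flags=1000 MI?T → r4=0x00
[6] flags=1000 GE?F → skip
[7] flags=0011 → (cmp)
[8] flags=0011 HI?T → r4=0xde
[9] flags=0011 HI?T → r4=0x5b
[10] flags=0011 CS?T → r1=0x6a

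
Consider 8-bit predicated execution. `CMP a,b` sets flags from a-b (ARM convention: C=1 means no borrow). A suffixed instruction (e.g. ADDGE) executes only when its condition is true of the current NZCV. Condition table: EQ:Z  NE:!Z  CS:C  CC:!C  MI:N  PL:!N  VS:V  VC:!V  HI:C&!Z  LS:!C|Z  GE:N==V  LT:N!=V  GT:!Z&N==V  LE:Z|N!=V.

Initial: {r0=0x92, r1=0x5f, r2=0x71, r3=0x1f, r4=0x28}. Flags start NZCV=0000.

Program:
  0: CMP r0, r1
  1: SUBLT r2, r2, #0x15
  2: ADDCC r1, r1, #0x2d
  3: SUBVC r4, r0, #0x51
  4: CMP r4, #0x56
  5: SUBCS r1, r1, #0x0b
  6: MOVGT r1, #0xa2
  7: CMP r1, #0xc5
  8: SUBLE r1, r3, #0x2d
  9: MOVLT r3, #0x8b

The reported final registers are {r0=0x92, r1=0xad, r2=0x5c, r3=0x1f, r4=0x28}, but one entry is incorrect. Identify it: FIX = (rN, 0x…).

0: ✓ CMP  NZCV=0011
1: ✓ SUBLT  r2←0x5c
2: · ADDCC
3: · SUBVC
4: ✓ CMP  NZCV=1000
5: · SUBCS
6: · MOVGT
7: ✓ CMP  NZCV=1001
8: · SUBLE
9: · MOVLT

FIX = (r1, 0x5f)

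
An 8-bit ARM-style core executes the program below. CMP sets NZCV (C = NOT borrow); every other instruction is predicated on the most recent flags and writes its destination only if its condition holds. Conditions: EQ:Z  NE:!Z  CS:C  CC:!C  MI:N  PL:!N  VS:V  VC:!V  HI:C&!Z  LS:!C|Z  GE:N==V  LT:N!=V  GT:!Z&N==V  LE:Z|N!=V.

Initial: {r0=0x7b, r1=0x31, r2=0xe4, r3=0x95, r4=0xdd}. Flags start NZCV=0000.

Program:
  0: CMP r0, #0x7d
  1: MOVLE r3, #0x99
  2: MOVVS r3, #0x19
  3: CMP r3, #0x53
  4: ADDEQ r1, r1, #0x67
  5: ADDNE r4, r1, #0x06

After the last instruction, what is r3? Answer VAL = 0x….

0: ✓ CMP  NZCV=1000
1: ✓ MOVLE  r3←0x99
2: · MOVVS
3: ✓ CMP  NZCV=0011
4: · ADDEQ
5: ✓ ADDNE  r4←0x37

VAL = 0x99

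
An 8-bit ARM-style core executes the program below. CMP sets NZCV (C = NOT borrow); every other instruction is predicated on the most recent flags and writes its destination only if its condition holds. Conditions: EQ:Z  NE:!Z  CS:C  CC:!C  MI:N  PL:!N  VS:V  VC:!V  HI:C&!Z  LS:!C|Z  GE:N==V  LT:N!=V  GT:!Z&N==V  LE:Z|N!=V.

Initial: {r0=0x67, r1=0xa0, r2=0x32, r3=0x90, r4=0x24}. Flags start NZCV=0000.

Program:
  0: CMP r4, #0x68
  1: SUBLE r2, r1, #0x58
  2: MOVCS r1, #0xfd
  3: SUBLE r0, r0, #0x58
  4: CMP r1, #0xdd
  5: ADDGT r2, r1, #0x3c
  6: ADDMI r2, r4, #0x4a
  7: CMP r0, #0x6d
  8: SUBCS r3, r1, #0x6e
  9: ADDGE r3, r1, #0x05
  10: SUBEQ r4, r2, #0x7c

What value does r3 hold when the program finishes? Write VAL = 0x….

VAL = 0x90

[0] flags=1000 → (cmp)
[1] flags=1000 LE?T → r2=0x48
[2] flags=1000 CS?F → skip
[3] flags=1000 LE?T → r0=0x0f
[4] flags=1000 → (cmp)
[5] flags=1000 GT?F → skip
[6] flags=1000 MI?T → r2=0x6e
[7] flags=1000 → (cmp)
[8] flags=1000 CS?F → skip
[9] flags=1000 GE?F → skip
[10] flags=1000 EQ?F → skip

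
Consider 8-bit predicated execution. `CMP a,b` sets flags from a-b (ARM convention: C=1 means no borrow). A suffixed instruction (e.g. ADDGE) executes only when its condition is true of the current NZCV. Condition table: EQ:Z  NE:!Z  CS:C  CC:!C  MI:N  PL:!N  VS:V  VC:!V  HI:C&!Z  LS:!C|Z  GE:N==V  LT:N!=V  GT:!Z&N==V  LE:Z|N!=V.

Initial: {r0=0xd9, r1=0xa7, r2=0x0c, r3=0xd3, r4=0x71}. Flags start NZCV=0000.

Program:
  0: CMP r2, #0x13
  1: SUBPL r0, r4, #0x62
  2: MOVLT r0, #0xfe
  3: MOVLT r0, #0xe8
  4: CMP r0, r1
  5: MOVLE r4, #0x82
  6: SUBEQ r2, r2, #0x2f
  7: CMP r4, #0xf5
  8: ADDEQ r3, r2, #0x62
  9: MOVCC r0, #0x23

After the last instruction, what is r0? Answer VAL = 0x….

VAL = 0x23

[0] flags=1000 → (cmp)
[1] flags=1000 PL?F → skip
[2] flags=1000 LT?T → r0=0xfe
[3] flags=1000 LT?T → r0=0xe8
[4] flags=0010 → (cmp)
[5] flags=0010 LE?F → skip
[6] flags=0010 EQ?F → skip
[7] flags=0000 → (cmp)
[8] flags=0000 EQ?F → skip
[9] flags=0000 CC?T → r0=0x23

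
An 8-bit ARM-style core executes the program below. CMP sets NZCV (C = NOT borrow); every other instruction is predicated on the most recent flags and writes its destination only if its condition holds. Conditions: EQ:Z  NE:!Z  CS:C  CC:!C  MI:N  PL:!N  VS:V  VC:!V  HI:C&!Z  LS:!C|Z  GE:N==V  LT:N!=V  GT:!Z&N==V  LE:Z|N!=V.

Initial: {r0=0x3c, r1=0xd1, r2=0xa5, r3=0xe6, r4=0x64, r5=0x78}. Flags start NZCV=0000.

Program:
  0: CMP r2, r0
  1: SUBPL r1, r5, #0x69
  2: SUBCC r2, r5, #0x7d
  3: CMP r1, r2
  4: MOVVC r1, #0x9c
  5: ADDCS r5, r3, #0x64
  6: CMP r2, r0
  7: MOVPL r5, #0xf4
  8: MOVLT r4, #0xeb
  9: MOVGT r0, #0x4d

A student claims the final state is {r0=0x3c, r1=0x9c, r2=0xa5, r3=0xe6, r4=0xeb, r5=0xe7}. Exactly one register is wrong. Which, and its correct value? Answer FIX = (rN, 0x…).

0: ✓ CMP  NZCV=0011
1: ✓ SUBPL  r1←0x0f
2: · SUBCC
3: ✓ CMP  NZCV=0000
4: ✓ MOVVC  r1←0x9c
5: · ADDCS
6: ✓ CMP  NZCV=0011
7: ✓ MOVPL  r5←0xf4
8: ✓ MOVLT  r4←0xeb
9: · MOVGT

FIX = (r5, 0xf4)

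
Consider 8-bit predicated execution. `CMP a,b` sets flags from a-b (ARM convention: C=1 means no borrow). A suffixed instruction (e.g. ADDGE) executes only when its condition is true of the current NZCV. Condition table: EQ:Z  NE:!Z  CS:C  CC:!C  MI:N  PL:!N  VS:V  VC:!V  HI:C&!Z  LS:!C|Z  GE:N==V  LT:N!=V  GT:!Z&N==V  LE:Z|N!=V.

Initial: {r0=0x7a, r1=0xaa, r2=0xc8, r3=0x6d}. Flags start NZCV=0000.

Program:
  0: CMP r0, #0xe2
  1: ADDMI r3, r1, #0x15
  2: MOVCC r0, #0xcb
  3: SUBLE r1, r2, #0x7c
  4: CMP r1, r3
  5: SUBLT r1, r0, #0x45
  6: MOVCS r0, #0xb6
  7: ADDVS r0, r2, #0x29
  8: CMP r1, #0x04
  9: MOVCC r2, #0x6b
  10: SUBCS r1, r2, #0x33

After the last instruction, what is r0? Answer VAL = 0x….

VAL = 0xcb

0: ✓ CMP  NZCV=1001
1: ✓ ADDMI  r3←0xbf
2: ✓ MOVCC  r0←0xcb
3: · SUBLE
4: ✓ CMP  NZCV=1000
5: ✓ SUBLT  r1←0x86
6: · MOVCS
7: · ADDVS
8: ✓ CMP  NZCV=1010
9: · MOVCC
10: ✓ SUBCS  r1←0x95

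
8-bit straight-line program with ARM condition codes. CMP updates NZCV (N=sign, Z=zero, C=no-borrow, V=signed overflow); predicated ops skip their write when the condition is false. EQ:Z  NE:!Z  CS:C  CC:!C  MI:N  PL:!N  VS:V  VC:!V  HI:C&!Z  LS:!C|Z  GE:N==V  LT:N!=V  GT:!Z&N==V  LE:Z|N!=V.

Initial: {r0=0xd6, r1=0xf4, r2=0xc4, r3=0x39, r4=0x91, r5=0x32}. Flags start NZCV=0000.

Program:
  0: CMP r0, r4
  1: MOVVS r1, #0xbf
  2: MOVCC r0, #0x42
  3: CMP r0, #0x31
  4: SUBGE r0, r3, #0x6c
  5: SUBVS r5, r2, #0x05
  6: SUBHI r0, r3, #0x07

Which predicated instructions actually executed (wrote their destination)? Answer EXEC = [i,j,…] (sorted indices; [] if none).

0: ✓ CMP  NZCV=0010
1: · MOVVS
2: · MOVCC
3: ✓ CMP  NZCV=1010
4: · SUBGE
5: · SUBVS
6: ✓ SUBHI  r0←0x32

EXEC = [6]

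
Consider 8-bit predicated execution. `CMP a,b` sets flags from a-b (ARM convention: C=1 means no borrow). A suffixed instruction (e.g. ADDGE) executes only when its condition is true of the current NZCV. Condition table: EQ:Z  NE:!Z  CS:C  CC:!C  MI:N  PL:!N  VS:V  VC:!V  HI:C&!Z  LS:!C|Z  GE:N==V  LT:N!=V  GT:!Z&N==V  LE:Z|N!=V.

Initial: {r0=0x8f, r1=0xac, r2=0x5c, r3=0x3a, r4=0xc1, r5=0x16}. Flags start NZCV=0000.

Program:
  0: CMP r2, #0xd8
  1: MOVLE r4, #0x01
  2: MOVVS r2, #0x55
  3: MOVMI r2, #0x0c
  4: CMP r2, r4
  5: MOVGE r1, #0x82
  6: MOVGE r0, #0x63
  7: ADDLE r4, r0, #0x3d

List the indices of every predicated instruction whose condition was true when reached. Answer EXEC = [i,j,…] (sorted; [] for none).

EXEC = [2,3,5,6]

[0] flags=1001 → (cmp)
[1] flags=1001 LE?F → skip
[2] flags=1001 VS?T → r2=0x55
[3] flags=1001 MI?T → r2=0x0c
[4] flags=0000 → (cmp)
[5] flags=0000 GE?T → r1=0x82
[6] flags=0000 GE?T → r0=0x63
[7] flags=0000 LE?F → skip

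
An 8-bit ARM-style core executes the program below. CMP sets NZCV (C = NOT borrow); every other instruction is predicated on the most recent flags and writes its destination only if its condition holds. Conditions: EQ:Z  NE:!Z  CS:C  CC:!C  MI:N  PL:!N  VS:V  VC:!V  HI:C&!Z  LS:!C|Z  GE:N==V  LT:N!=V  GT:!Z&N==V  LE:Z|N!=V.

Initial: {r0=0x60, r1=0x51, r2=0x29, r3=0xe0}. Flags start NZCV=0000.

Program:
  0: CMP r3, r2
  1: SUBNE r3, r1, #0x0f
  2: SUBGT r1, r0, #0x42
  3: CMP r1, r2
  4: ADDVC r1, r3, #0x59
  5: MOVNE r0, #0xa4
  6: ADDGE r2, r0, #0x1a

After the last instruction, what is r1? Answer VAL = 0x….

VAL = 0x9b

[0] flags=1010 → (cmp)
[1] flags=1010 NE?T → r3=0x42
[2] flags=1010 GT?F → skip
[3] flags=0010 → (cmp)
[4] flags=0010 VC?T → r1=0x9b
[5] flags=0010 NE?T → r0=0xa4
[6] flags=0010 GE?T → r2=0xbe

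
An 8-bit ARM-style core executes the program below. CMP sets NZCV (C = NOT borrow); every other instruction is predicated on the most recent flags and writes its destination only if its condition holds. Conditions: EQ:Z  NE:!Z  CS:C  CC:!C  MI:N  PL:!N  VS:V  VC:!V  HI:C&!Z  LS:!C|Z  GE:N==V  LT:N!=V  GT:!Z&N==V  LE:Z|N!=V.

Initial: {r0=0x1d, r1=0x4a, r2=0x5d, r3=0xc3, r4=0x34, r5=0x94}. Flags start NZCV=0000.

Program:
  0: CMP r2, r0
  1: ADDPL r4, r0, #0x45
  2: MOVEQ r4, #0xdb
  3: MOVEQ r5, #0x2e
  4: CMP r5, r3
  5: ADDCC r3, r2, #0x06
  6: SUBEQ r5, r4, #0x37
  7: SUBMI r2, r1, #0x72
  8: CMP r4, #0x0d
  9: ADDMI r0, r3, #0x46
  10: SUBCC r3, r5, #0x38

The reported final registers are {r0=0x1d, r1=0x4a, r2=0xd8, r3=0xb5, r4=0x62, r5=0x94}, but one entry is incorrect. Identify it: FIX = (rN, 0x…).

[0] flags=0010 → (cmp)
[1] flags=0010 PL?T → r4=0x62
[2] flags=0010 EQ?F → skip
[3] flags=0010 EQ?F → skip
[4] flags=1000 → (cmp)
[5] flags=1000 CC?T → r3=0x63
[6] flags=1000 EQ?F → skip
[7] flags=1000 MI?T → r2=0xd8
[8] flags=0010 → (cmp)
[9] flags=0010 MI?F → skip
[10] flags=0010 CC?F → skip

FIX = (r3, 0x63)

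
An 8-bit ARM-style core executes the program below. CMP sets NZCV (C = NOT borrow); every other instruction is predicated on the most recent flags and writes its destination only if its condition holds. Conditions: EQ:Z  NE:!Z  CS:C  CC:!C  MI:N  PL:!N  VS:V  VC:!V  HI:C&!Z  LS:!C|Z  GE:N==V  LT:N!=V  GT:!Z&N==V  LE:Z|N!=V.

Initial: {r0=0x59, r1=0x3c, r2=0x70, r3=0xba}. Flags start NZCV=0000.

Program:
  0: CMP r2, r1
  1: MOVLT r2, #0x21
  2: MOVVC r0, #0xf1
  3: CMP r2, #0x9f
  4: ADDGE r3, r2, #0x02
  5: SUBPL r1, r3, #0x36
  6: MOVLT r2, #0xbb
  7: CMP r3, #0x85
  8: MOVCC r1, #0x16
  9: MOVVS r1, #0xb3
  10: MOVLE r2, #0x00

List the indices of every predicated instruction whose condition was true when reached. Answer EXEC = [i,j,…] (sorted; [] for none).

[0] flags=0010 → (cmp)
[1] flags=0010 LT?F → skip
[2] flags=0010 VC?T → r0=0xf1
[3] flags=1001 → (cmp)
[4] flags=1001 GE?T → r3=0x72
[5] flags=1001 PL?F → skip
[6] flags=1001 LT?F → skip
[7] flags=1001 → (cmp)
[8] flags=1001 CC?T → r1=0x16
[9] flags=1001 VS?T → r1=0xb3
[10] flags=1001 LE?F → skip

EXEC = [2,4,8,9]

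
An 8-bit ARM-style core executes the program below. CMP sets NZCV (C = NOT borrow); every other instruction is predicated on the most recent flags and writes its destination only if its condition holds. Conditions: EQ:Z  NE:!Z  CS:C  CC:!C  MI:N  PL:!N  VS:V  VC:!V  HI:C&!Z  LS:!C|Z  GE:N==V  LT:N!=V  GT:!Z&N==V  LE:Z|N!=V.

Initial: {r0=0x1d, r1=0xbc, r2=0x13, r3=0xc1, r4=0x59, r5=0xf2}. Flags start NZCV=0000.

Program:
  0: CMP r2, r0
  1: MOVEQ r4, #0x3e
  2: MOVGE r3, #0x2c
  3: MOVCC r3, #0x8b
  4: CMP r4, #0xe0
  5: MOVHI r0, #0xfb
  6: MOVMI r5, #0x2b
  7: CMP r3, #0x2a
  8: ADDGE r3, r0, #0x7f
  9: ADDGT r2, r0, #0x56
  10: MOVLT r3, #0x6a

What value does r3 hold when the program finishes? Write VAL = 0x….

VAL = 0x6a

[0] flags=1000 → (cmp)
[1] flags=1000 EQ?F → skip
[2] flags=1000 GE?F → skip
[3] flags=1000 CC?T → r3=0x8b
[4] flags=0000 → (cmp)
[5] flags=0000 HI?F → skip
[6] flags=0000 MI?F → skip
[7] flags=0011 → (cmp)
[8] flags=0011 GE?F → skip
[9] flags=0011 GT?F → skip
[10] flags=0011 LT?T → r3=0x6a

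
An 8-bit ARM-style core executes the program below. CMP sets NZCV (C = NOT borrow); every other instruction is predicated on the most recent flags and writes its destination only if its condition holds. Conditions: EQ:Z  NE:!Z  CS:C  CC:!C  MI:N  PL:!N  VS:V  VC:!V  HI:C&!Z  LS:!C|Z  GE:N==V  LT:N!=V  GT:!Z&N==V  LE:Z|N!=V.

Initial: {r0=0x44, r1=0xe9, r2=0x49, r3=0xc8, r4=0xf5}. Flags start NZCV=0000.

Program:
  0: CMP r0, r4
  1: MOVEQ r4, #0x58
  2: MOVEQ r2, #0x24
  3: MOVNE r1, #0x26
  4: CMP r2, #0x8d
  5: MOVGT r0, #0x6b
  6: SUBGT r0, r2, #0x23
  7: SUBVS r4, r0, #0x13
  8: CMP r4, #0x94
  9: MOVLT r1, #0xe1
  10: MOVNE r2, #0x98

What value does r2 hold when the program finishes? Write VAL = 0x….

VAL = 0x98

[0] flags=0000 → (cmp)
[1] flags=0000 EQ?F → skip
[2] flags=0000 EQ?F → skip
[3] flags=0000 NE?T → r1=0x26
[4] flags=1001 → (cmp)
[5] flags=1001 GT?T → r0=0x6b
[6] flags=1001 GT?T → r0=0x26
[7] flags=1001 VS?T → r4=0x13
[8] flags=0000 → (cmp)
[9] flags=0000 LT?F → skip
[10] flags=0000 NE?T → r2=0x98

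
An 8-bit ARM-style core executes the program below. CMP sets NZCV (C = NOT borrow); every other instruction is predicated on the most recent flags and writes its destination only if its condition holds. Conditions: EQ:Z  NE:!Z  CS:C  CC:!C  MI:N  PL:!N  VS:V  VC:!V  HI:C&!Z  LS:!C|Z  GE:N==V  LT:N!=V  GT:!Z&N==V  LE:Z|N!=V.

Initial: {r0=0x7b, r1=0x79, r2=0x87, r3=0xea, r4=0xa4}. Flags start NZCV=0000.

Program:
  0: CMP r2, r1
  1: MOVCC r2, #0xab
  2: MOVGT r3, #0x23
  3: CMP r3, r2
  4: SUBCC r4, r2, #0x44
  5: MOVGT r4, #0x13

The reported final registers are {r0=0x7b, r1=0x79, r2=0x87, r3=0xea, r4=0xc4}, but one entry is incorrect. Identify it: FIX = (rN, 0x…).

[0] flags=0011 → (cmp)
[1] flags=0011 CC?F → skip
[2] flags=0011 GT?F → skip
[3] flags=0010 → (cmp)
[4] flags=0010 CC?F → skip
[5] flags=0010 GT?T → r4=0x13

FIX = (r4, 0x13)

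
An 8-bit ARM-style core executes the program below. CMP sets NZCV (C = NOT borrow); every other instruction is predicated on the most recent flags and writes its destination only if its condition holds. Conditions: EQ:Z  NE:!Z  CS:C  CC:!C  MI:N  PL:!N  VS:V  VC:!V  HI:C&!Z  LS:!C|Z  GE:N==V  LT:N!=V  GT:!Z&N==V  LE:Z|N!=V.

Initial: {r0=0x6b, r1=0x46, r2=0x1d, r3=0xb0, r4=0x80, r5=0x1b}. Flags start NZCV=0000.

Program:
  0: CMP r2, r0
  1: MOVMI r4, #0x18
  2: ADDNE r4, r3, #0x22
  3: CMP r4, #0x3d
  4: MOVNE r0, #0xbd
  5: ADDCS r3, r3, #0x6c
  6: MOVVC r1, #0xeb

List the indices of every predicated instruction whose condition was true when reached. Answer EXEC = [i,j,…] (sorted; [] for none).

EXEC = [1,2,4,5,6]

0: ✓ CMP  NZCV=1000
1: ✓ MOVMI  r4←0x18
2: ✓ ADDNE  r4←0xd2
3: ✓ CMP  NZCV=1010
4: ✓ MOVNE  r0←0xbd
5: ✓ ADDCS  r3←0x1c
6: ✓ MOVVC  r1←0xeb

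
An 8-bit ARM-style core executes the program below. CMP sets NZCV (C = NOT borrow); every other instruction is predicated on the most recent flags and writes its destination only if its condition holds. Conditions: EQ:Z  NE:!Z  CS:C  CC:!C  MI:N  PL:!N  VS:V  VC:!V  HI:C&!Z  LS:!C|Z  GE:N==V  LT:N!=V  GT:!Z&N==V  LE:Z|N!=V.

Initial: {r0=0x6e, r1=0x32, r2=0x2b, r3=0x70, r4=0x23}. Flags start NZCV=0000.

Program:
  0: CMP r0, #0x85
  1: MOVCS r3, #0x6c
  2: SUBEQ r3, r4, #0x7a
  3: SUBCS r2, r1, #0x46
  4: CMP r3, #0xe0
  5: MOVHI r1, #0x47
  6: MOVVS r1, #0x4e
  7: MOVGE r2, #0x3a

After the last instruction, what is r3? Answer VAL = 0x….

[0] flags=1001 → (cmp)
[1] flags=1001 CS?F → skip
[2] flags=1001 EQ?F → skip
[3] flags=1001 CS?F → skip
[4] flags=1001 → (cmp)
[5] flags=1001 HI?F → skip
[6] flags=1001 VS?T → r1=0x4e
[7] flags=1001 GE?T → r2=0x3a

VAL = 0x70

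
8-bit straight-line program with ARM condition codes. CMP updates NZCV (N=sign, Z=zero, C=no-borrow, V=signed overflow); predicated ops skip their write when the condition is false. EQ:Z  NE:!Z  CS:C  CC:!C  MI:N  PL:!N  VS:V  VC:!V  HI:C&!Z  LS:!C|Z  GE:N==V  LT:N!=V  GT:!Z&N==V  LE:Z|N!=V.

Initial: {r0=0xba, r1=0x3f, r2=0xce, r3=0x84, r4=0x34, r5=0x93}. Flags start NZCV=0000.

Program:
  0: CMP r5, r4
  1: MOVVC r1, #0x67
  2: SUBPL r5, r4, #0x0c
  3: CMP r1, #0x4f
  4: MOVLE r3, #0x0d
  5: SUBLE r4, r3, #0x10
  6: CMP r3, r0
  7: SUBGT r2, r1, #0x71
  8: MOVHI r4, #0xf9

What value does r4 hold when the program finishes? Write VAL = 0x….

0: ✓ CMP  NZCV=0011
1: · MOVVC
2: ✓ SUBPL  r5←0x28
3: ✓ CMP  NZCV=1000
4: ✓ MOVLE  r3←0x0d
5: ✓ SUBLE  r4←0xfd
6: ✓ CMP  NZCV=0000
7: ✓ SUBGT  r2←0xce
8: · MOVHI

VAL = 0xfd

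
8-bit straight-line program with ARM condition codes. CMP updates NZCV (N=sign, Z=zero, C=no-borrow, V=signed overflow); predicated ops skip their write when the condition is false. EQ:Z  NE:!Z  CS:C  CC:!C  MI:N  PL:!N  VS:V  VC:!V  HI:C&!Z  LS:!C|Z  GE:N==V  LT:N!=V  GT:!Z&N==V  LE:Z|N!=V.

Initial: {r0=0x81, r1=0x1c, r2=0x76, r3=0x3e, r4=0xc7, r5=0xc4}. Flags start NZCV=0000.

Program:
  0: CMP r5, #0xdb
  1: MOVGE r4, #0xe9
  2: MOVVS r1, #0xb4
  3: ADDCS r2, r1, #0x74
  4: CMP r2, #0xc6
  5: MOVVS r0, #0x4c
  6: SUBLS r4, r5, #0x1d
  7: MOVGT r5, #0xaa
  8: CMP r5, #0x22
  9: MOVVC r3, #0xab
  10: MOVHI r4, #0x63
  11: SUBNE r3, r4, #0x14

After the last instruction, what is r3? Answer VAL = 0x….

[0] flags=1000 → (cmp)
[1] flags=1000 GE?F → skip
[2] flags=1000 VS?F → skip
[3] flags=1000 CS?F → skip
[4] flags=1001 → (cmp)
[5] flags=1001 VS?T → r0=0x4c
[6] flags=1001 LS?T → r4=0xa7
[7] flags=1001 GT?T → r5=0xaa
[8] flags=1010 → (cmp)
[9] flags=1010 VC?T → r3=0xab
[10] flags=1010 HI?T → r4=0x63
[11] flags=1010 NE?T → r3=0x4f

VAL = 0x4f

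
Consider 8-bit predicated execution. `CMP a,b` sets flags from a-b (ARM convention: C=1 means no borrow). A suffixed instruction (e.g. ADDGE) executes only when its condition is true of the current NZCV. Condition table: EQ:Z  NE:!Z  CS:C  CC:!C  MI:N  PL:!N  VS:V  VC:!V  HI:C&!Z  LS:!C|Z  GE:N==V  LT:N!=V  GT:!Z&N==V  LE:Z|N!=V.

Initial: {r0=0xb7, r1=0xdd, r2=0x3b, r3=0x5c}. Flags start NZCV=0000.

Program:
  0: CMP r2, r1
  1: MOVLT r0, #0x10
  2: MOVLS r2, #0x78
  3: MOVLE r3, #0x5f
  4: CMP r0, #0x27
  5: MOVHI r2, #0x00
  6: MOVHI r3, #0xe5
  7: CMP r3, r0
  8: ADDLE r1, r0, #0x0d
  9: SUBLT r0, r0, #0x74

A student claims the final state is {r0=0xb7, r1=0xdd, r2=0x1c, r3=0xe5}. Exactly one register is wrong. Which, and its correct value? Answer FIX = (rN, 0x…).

FIX = (r2, 0x00)

0: ✓ CMP  NZCV=0000
1: · MOVLT
2: ✓ MOVLS  r2←0x78
3: · MOVLE
4: ✓ CMP  NZCV=1010
5: ✓ MOVHI  r2←0x00
6: ✓ MOVHI  r3←0xe5
7: ✓ CMP  NZCV=0010
8: · ADDLE
9: · SUBLT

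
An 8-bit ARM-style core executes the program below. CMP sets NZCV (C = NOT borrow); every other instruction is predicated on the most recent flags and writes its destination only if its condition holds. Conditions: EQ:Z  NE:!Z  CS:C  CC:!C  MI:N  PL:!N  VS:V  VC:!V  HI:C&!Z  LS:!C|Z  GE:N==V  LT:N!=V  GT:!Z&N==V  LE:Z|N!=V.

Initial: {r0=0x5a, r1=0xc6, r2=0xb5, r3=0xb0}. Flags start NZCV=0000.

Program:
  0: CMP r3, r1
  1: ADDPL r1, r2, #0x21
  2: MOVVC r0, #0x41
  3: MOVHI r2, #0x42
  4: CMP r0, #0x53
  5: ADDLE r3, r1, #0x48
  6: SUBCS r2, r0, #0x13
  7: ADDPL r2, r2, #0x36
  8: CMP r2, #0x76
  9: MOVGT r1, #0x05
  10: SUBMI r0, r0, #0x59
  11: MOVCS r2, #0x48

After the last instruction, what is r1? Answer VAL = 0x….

[0] flags=1000 → (cmp)
[1] flags=1000 PL?F → skip
[2] flags=1000 VC?T → r0=0x41
[3] flags=1000 HI?F → skip
[4] flags=1000 → (cmp)
[5] flags=1000 LE?T → r3=0x0e
[6] flags=1000 CS?F → skip
[7] flags=1000 PL?F → skip
[8] flags=0011 → (cmp)
[9] flags=0011 GT?F → skip
[10] flags=0011 MI?F → skip
[11] flags=0011 CS?T → r2=0x48

VAL = 0xc6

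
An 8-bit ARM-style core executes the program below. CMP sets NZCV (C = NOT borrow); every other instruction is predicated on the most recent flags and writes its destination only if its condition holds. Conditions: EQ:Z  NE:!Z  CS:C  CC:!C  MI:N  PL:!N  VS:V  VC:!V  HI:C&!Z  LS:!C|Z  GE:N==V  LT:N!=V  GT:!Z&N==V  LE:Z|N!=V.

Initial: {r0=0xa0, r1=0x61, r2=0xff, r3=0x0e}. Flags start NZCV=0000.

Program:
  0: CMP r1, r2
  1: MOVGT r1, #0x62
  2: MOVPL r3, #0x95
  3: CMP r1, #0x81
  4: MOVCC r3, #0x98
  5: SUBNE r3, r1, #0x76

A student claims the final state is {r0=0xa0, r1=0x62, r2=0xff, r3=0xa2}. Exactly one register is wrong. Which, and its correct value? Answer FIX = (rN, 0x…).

0: ✓ CMP  NZCV=0000
1: ✓ MOVGT  r1←0x62
2: ✓ MOVPL  r3←0x95
3: ✓ CMP  NZCV=1001
4: ✓ MOVCC  r3←0x98
5: ✓ SUBNE  r3←0xec

FIX = (r3, 0xec)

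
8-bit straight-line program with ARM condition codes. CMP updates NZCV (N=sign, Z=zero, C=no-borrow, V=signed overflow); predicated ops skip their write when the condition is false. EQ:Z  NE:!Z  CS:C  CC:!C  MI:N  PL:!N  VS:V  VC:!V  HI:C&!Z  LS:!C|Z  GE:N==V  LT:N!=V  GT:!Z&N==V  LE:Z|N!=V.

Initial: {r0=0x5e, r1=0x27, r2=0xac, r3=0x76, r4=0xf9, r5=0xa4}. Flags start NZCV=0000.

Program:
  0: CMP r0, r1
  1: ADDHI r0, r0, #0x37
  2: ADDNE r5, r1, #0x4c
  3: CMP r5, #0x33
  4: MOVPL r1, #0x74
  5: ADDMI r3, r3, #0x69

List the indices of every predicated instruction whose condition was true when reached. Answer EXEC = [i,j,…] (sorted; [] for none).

EXEC = [1,2,4]

0: ✓ CMP  NZCV=0010
1: ✓ ADDHI  r0←0x95
2: ✓ ADDNE  r5←0x73
3: ✓ CMP  NZCV=0010
4: ✓ MOVPL  r1←0x74
5: · ADDMI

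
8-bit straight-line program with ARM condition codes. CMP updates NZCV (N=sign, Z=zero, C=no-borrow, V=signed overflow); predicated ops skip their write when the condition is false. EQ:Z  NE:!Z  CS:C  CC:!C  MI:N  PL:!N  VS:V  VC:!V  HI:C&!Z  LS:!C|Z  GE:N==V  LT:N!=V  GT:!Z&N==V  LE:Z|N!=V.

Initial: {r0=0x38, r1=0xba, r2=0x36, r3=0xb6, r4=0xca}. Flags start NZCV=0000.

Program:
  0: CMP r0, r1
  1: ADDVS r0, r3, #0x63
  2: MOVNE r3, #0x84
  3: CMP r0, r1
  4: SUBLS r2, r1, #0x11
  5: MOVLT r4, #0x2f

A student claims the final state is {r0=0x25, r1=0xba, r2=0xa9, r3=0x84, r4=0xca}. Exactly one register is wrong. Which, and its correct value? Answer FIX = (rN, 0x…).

FIX = (r0, 0x38)

[0] flags=0000 → (cmp)
[1] flags=0000 VS?F → skip
[2] flags=0000 NE?T → r3=0x84
[3] flags=0000 → (cmp)
[4] flags=0000 LS?T → r2=0xa9
[5] flags=0000 LT?F → skip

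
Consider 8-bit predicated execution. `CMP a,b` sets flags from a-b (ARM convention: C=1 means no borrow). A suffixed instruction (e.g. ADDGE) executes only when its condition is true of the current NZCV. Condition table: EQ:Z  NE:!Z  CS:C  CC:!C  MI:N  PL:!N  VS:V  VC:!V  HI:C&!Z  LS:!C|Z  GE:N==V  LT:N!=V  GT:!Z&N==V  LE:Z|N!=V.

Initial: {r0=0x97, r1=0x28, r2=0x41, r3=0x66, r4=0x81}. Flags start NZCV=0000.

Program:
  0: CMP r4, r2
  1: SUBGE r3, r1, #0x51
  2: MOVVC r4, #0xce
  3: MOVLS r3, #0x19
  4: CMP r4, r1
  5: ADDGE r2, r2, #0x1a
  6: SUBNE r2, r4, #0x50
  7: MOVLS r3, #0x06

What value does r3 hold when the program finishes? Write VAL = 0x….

0: ✓ CMP  NZCV=0011
1: · SUBGE
2: · MOVVC
3: · MOVLS
4: ✓ CMP  NZCV=0011
5: · ADDGE
6: ✓ SUBNE  r2←0x31
7: · MOVLS

VAL = 0x66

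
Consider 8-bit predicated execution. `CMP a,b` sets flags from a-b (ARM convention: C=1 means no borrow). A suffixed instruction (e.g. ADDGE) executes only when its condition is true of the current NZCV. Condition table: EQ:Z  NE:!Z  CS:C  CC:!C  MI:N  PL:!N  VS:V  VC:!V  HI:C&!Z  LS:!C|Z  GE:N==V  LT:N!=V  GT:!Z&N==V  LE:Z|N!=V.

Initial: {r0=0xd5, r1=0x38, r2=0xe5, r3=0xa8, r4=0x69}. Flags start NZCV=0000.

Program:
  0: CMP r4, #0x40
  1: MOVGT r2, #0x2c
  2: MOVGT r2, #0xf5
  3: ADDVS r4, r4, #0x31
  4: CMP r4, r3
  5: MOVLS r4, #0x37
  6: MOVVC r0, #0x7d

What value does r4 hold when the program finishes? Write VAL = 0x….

0: ✓ CMP  NZCV=0010
1: ✓ MOVGT  r2←0x2c
2: ✓ MOVGT  r2←0xf5
3: · ADDVS
4: ✓ CMP  NZCV=1001
5: ✓ MOVLS  r4←0x37
6: · MOVVC

VAL = 0x37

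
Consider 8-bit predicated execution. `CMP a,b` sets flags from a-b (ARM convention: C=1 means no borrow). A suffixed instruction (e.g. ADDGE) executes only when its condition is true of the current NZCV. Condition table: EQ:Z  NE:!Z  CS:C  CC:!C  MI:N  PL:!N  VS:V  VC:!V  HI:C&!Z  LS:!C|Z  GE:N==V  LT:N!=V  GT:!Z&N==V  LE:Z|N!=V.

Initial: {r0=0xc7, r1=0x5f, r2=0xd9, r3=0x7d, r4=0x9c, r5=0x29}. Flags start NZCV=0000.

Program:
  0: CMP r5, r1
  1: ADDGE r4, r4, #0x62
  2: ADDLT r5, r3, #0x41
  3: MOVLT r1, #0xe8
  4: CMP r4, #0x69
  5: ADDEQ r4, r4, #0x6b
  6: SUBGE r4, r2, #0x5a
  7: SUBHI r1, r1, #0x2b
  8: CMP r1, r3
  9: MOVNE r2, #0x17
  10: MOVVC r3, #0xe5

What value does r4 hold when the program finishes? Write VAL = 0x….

VAL = 0x9c

[0] flags=1000 → (cmp)
[1] flags=1000 GE?F → skip
[2] flags=1000 LT?T → r5=0xbe
[3] flags=1000 LT?T → r1=0xe8
[4] flags=0011 → (cmp)
[5] flags=0011 EQ?F → skip
[6] flags=0011 GE?F → skip
[7] flags=0011 HI?T → r1=0xbd
[8] flags=0011 → (cmp)
[9] flags=0011 NE?T → r2=0x17
[10] flags=0011 VC?F → skip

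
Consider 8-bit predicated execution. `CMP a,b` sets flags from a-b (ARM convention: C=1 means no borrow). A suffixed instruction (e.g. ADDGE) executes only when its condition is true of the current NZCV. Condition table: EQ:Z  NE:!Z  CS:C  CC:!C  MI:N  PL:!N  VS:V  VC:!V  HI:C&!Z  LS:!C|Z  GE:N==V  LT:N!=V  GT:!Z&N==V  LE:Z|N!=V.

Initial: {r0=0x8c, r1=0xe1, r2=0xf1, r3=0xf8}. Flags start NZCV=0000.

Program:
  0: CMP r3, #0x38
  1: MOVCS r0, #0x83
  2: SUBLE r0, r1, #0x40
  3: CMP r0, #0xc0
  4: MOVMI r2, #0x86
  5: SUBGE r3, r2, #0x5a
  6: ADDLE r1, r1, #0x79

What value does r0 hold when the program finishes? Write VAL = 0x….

VAL = 0xa1

0: ✓ CMP  NZCV=1010
1: ✓ MOVCS  r0←0x83
2: ✓ SUBLE  r0←0xa1
3: ✓ CMP  NZCV=1000
4: ✓ MOVMI  r2←0x86
5: · SUBGE
6: ✓ ADDLE  r1←0x5a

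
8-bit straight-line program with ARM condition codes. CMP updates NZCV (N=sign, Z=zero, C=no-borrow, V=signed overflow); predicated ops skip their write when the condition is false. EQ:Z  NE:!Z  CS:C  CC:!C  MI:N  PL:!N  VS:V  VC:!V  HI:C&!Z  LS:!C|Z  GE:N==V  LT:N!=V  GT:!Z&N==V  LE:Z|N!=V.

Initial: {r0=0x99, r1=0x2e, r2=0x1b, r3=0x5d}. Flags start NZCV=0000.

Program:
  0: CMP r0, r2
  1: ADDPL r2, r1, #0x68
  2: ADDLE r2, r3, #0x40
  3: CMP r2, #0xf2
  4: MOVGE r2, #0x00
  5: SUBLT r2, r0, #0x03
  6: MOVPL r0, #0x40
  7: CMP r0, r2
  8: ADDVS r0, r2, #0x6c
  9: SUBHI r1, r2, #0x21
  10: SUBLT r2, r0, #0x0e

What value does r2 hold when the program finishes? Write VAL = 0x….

VAL = 0x96

[0] flags=0011 → (cmp)
[1] flags=0011 PL?T → r2=0x96
[2] flags=0011 LE?T → r2=0x9d
[3] flags=1000 → (cmp)
[4] flags=1000 GE?F → skip
[5] flags=1000 LT?T → r2=0x96
[6] flags=1000 PL?F → skip
[7] flags=0010 → (cmp)
[8] flags=0010 VS?F → skip
[9] flags=0010 HI?T → r1=0x75
[10] flags=0010 LT?F → skip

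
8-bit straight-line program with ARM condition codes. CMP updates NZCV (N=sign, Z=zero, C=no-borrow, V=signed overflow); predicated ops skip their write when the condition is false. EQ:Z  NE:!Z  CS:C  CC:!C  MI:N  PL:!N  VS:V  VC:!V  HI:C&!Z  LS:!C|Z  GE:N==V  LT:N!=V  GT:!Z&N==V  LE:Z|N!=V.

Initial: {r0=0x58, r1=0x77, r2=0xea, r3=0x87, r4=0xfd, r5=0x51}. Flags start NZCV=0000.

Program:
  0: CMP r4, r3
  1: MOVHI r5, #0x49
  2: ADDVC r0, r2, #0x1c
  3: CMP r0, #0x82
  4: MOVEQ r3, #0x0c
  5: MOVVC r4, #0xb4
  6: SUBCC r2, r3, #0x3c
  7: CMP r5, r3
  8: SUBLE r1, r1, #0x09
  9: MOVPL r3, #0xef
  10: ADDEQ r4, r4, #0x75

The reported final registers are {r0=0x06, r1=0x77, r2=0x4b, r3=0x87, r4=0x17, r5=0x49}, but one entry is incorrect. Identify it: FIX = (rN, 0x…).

FIX = (r4, 0xfd)

0: ✓ CMP  NZCV=0010
1: ✓ MOVHI  r5←0x49
2: ✓ ADDVC  r0←0x06
3: ✓ CMP  NZCV=1001
4: · MOVEQ
5: · MOVVC
6: ✓ SUBCC  r2←0x4b
7: ✓ CMP  NZCV=1001
8: · SUBLE
9: · MOVPL
10: · ADDEQ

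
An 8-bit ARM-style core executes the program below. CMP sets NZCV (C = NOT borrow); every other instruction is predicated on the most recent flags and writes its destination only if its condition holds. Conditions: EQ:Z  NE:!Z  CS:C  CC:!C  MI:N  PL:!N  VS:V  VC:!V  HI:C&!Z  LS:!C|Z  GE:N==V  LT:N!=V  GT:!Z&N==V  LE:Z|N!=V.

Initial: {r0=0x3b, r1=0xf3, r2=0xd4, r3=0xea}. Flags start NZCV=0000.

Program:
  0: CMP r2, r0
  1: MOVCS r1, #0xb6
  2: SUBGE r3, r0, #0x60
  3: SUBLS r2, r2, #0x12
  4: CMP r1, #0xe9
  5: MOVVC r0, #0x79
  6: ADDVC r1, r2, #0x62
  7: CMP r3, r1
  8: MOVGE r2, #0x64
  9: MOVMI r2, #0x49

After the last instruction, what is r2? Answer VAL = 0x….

[0] flags=1010 → (cmp)
[1] flags=1010 CS?T → r1=0xb6
[2] flags=1010 GE?F → skip
[3] flags=1010 LS?F → skip
[4] flags=1000 → (cmp)
[5] flags=1000 VC?T → r0=0x79
[6] flags=1000 VC?T → r1=0x36
[7] flags=1010 → (cmp)
[8] flags=1010 GE?F → skip
[9] flags=1010 MI?T → r2=0x49

VAL = 0x49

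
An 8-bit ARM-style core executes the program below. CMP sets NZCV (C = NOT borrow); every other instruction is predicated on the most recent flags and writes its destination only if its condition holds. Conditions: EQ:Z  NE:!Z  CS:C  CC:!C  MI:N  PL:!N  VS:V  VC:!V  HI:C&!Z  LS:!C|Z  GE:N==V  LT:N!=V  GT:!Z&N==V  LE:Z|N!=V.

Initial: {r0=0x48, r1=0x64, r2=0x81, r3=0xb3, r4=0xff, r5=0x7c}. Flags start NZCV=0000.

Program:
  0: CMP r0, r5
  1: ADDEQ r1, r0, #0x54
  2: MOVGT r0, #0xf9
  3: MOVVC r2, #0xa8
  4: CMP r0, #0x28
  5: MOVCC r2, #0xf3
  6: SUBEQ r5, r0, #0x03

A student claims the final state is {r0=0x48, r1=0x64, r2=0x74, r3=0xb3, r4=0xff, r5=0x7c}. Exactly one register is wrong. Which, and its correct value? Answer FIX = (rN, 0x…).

FIX = (r2, 0xa8)

[0] flags=1000 → (cmp)
[1] flags=1000 EQ?F → skip
[2] flags=1000 GT?F → skip
[3] flags=1000 VC?T → r2=0xa8
[4] flags=0010 → (cmp)
[5] flags=0010 CC?F → skip
[6] flags=0010 EQ?F → skip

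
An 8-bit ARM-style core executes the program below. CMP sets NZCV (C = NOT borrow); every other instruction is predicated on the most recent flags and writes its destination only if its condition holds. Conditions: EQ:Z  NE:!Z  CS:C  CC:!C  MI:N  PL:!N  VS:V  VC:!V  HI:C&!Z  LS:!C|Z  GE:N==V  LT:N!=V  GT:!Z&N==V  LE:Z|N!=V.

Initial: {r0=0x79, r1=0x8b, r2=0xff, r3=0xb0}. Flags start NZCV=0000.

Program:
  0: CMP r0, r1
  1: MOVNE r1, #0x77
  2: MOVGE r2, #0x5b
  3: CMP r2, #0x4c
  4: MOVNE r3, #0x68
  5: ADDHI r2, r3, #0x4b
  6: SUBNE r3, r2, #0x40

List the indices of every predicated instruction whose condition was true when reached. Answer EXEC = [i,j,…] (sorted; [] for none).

[0] flags=1001 → (cmp)
[1] flags=1001 NE?T → r1=0x77
[2] flags=1001 GE?T → r2=0x5b
[3] flags=0010 → (cmp)
[4] flags=0010 NE?T → r3=0x68
[5] flags=0010 HI?T → r2=0xb3
[6] flags=0010 NE?T → r3=0x73

EXEC = [1,2,4,5,6]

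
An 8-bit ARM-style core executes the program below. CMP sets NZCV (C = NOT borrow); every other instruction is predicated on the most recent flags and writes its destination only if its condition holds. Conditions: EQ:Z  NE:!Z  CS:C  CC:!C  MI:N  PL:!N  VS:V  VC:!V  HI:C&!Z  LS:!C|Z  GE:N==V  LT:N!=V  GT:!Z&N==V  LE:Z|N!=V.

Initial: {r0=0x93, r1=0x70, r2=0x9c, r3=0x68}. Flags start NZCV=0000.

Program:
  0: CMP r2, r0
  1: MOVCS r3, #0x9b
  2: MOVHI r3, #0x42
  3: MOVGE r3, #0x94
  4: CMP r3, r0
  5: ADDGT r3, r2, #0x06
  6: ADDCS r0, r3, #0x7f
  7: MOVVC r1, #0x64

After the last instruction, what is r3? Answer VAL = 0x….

[0] flags=0010 → (cmp)
[1] flags=0010 CS?T → r3=0x9b
[2] flags=0010 HI?T → r3=0x42
[3] flags=0010 GE?T → r3=0x94
[4] flags=0010 → (cmp)
[5] flags=0010 GT?T → r3=0xa2
[6] flags=0010 CS?T → r0=0x21
[7] flags=0010 VC?T → r1=0x64

VAL = 0xa2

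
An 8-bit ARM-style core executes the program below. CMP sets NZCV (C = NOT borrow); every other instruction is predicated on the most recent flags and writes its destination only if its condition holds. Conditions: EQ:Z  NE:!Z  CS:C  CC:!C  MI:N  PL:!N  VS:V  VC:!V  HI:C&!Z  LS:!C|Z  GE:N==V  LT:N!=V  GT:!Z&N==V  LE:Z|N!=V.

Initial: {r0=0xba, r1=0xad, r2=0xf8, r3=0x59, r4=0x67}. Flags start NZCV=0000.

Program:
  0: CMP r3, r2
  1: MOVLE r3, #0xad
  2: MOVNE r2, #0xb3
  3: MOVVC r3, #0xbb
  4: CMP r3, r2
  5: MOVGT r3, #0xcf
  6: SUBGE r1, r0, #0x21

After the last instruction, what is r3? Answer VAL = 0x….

[0] flags=0000 → (cmp)
[1] flags=0000 LE?F → skip
[2] flags=0000 NE?T → r2=0xb3
[3] flags=0000 VC?T → r3=0xbb
[4] flags=0010 → (cmp)
[5] flags=0010 GT?T → r3=0xcf
[6] flags=0010 GE?T → r1=0x99

VAL = 0xcf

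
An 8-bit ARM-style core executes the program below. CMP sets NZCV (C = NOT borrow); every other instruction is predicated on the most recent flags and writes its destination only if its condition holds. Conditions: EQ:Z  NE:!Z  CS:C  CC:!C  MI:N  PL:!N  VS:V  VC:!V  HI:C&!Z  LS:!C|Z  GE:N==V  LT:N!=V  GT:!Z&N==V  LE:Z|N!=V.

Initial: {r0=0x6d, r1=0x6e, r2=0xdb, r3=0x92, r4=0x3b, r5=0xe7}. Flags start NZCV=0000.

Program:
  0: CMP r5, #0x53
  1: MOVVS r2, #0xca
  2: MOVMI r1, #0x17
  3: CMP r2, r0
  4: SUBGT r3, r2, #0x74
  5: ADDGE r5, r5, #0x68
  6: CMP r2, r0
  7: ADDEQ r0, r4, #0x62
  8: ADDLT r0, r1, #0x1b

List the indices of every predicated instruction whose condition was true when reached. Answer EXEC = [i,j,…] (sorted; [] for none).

EXEC = [2,8]

0: ✓ CMP  NZCV=1010
1: · MOVVS
2: ✓ MOVMI  r1←0x17
3: ✓ CMP  NZCV=0011
4: · SUBGT
5: · ADDGE
6: ✓ CMP  NZCV=0011
7: · ADDEQ
8: ✓ ADDLT  r0←0x32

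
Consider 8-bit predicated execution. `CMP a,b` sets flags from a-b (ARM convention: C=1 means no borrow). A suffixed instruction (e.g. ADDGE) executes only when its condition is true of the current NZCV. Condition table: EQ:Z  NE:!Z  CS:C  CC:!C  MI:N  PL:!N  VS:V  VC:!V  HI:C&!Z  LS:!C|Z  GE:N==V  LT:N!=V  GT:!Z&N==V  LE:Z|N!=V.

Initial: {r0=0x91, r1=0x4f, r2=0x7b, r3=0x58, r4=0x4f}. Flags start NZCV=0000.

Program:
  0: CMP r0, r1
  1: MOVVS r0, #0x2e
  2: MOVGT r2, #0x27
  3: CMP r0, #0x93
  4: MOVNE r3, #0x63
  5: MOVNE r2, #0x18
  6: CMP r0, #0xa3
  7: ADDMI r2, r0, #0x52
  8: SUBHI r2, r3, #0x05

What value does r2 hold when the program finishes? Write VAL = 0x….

[0] flags=0011 → (cmp)
[1] flags=0011 VS?T → r0=0x2e
[2] flags=0011 GT?F → skip
[3] flags=1001 → (cmp)
[4] flags=1001 NE?T → r3=0x63
[5] flags=1001 NE?T → r2=0x18
[6] flags=1001 → (cmp)
[7] flags=1001 MI?T → r2=0x80
[8] flags=1001 HI?F → skip

VAL = 0x80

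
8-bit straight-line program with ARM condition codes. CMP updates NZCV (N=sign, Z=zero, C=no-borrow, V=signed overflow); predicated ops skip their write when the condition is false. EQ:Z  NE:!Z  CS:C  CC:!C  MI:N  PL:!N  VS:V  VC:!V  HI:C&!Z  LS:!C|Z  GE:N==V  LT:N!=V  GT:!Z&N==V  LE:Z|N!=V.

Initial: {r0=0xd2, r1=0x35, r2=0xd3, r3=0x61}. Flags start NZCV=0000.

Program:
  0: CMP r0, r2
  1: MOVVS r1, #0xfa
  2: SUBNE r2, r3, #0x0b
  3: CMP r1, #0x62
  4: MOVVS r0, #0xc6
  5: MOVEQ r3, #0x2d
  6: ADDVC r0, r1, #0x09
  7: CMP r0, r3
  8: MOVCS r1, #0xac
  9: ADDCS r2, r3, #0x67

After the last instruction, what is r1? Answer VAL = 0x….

[0] flags=1000 → (cmp)
[1] flags=1000 VS?F → skip
[2] flags=1000 NE?T → r2=0x56
[3] flags=1000 → (cmp)
[4] flags=1000 VS?F → skip
[5] flags=1000 EQ?F → skip
[6] flags=1000 VC?T → r0=0x3e
[7] flags=1000 → (cmp)
[8] flags=1000 CS?F → skip
[9] flags=1000 CS?F → skip

VAL = 0x35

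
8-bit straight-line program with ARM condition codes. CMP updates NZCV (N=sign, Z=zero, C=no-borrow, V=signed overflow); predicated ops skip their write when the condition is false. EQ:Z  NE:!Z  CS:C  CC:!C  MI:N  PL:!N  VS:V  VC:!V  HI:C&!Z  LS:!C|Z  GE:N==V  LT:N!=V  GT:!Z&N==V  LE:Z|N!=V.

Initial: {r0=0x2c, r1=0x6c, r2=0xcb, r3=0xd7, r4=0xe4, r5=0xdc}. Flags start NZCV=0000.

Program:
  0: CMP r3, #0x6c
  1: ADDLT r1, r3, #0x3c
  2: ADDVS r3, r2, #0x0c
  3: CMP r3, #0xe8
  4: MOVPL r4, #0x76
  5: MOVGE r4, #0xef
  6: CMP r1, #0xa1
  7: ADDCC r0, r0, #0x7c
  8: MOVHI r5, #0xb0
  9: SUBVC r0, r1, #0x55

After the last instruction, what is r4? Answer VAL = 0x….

[0] flags=0011 → (cmp)
[1] flags=0011 LT?T → r1=0x13
[2] flags=0011 VS?T → r3=0xd7
[3] flags=1000 → (cmp)
[4] flags=1000 PL?F → skip
[5] flags=1000 GE?F → skip
[6] flags=0000 → (cmp)
[7] flags=0000 CC?T → r0=0xa8
[8] flags=0000 HI?F → skip
[9] flags=0000 VC?T → r0=0xbe

VAL = 0xe4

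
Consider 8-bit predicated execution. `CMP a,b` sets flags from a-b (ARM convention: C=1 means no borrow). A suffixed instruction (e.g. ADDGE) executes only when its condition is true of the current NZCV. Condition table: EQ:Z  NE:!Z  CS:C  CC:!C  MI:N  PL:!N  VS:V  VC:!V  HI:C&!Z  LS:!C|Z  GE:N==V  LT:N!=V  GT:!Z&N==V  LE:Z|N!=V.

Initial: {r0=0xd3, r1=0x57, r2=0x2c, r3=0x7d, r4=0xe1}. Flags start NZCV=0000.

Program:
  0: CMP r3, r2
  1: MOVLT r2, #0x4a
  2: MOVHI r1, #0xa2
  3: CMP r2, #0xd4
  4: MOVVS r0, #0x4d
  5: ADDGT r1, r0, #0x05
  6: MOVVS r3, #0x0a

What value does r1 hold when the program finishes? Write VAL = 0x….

VAL = 0xd8

0: ✓ CMP  NZCV=0010
1: · MOVLT
2: ✓ MOVHI  r1←0xa2
3: ✓ CMP  NZCV=0000
4: · MOVVS
5: ✓ ADDGT  r1←0xd8
6: · MOVVS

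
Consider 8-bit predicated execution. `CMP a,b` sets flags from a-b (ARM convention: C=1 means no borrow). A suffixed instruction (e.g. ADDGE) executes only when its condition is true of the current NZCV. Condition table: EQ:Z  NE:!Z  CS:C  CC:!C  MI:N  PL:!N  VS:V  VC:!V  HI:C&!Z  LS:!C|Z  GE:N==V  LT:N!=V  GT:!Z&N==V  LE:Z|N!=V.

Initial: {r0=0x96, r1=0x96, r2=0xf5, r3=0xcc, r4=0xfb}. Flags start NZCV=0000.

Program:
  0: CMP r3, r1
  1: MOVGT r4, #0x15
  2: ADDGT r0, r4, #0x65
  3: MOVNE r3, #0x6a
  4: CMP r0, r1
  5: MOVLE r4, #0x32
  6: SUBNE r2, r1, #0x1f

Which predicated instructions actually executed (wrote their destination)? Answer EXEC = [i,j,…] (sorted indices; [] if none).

0: ✓ CMP  NZCV=0010
1: ✓ MOVGT  r4←0x15
2: ✓ ADDGT  r0←0x7a
3: ✓ MOVNE  r3←0x6a
4: ✓ CMP  NZCV=1001
5: · MOVLE
6: ✓ SUBNE  r2←0x77

EXEC = [1,2,3,6]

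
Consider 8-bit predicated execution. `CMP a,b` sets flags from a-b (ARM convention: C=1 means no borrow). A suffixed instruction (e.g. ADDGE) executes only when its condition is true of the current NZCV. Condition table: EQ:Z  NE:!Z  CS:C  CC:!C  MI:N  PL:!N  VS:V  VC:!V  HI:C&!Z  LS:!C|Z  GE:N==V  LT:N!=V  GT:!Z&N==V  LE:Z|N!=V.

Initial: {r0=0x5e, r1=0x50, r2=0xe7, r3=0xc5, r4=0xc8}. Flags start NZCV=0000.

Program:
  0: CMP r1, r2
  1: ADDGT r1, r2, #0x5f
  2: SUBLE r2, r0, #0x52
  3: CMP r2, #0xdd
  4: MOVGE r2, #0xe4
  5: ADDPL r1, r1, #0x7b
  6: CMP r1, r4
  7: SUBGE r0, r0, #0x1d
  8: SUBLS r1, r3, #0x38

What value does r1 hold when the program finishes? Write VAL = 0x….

VAL = 0x8d

[0] flags=0000 → (cmp)
[1] flags=0000 GT?T → r1=0x46
[2] flags=0000 LE?F → skip
[3] flags=0010 → (cmp)
[4] flags=0010 GE?T → r2=0xe4
[5] flags=0010 PL?T → r1=0xc1
[6] flags=1000 → (cmp)
[7] flags=1000 GE?F → skip
[8] flags=1000 LS?T → r1=0x8d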